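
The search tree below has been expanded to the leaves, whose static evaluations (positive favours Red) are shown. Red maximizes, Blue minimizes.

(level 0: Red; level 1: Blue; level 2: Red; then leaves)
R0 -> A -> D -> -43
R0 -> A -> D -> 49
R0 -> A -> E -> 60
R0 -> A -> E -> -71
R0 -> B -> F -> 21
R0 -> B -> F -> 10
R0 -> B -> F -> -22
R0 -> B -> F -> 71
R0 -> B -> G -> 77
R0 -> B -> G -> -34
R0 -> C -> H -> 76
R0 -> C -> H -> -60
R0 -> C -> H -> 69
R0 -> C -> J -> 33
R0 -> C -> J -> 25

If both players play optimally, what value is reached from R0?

D (Red): max(-43, 49) = 49
E (Red): max(60, -71) = 60
A (Blue): min(49, 60) = 49
F (Red): max(21, 10, -22, 71) = 71
G (Red): max(77, -34) = 77
B (Blue): min(71, 77) = 71
H (Red): max(76, -60, 69) = 76
J (Red): max(33, 25) = 33
C (Blue): min(76, 33) = 33
R0 (Red): max(49, 71, 33) = 71

71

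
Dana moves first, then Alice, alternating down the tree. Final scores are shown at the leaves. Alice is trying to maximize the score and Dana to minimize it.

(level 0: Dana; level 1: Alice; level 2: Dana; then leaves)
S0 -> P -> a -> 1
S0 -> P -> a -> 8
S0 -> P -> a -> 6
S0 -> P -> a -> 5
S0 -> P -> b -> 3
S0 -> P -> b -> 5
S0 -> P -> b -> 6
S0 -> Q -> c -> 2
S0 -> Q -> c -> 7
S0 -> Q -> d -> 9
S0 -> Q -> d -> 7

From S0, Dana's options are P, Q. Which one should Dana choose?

P

a (Dana): min(1, 8, 6, 5) = 1
b (Dana): min(3, 5, 6) = 3
P (Alice): max(1, 3) = 3
c (Dana): min(2, 7) = 2
d (Dana): min(9, 7) = 7
Q (Alice): max(2, 7) = 7
S0 (Dana): min(3, 7) = 3
Dana at S0 wants the lowest of {P=3, Q=7}, so chooses P.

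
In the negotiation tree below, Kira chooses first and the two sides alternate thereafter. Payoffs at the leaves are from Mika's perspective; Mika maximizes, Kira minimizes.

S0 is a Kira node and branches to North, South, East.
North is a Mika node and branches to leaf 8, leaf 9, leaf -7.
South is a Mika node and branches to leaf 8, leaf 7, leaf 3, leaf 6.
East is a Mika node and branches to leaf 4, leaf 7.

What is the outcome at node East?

7

East (Mika): max(4, 7) = 7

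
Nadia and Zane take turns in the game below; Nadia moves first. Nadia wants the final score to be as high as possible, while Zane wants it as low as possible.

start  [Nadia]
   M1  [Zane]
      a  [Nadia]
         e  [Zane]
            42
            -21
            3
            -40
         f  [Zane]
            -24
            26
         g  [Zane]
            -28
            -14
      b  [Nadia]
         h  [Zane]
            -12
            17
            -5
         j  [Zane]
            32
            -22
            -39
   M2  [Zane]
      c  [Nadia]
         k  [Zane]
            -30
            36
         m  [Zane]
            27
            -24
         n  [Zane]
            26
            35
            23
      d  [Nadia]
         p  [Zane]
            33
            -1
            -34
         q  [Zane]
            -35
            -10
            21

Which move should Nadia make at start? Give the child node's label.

e (Zane): min(42, -21, 3, -40) = -40
f (Zane): min(-24, 26) = -24
g (Zane): min(-28, -14) = -28
a (Nadia): max(-40, -24, -28) = -24
h (Zane): min(-12, 17, -5) = -12
j (Zane): min(32, -22, -39) = -39
b (Nadia): max(-12, -39) = -12
M1 (Zane): min(-24, -12) = -24
k (Zane): min(-30, 36) = -30
m (Zane): min(27, -24) = -24
n (Zane): min(26, 35, 23) = 23
c (Nadia): max(-30, -24, 23) = 23
p (Zane): min(33, -1, -34) = -34
q (Zane): min(-35, -10, 21) = -35
d (Nadia): max(-34, -35) = -34
M2 (Zane): min(23, -34) = -34
start (Nadia): max(-24, -34) = -24
Nadia at start wants the highest of {M1=-24, M2=-34}, so chooses M1.

M1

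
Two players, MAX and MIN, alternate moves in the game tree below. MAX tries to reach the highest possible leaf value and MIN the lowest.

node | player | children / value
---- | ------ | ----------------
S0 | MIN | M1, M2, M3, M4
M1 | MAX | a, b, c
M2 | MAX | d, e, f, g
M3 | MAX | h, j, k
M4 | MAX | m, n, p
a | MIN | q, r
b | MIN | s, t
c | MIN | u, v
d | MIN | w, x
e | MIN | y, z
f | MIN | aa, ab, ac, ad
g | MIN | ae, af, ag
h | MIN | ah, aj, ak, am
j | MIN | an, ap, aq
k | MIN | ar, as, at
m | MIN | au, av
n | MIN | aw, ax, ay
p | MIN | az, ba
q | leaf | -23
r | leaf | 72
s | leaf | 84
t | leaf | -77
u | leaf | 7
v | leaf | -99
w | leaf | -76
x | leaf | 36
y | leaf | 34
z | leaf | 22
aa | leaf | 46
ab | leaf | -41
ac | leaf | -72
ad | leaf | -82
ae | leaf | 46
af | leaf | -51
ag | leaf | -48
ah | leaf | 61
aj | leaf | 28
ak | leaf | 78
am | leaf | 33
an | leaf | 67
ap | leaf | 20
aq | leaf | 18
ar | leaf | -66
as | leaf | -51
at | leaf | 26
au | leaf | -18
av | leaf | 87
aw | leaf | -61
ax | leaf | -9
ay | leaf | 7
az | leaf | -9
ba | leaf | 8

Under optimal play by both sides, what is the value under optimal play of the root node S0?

-23

a (MIN): min(-23, 72) = -23
b (MIN): min(84, -77) = -77
c (MIN): min(7, -99) = -99
M1 (MAX): max(-23, -77, -99) = -23
d (MIN): min(-76, 36) = -76
e (MIN): min(34, 22) = 22
f (MIN): min(46, -41, -72, -82) = -82
g (MIN): min(46, -51, -48) = -51
M2 (MAX): max(-76, 22, -82, -51) = 22
h (MIN): min(61, 28, 78, 33) = 28
j (MIN): min(67, 20, 18) = 18
k (MIN): min(-66, -51, 26) = -66
M3 (MAX): max(28, 18, -66) = 28
m (MIN): min(-18, 87) = -18
n (MIN): min(-61, -9, 7) = -61
p (MIN): min(-9, 8) = -9
M4 (MAX): max(-18, -61, -9) = -9
S0 (MIN): min(-23, 22, 28, -9) = -23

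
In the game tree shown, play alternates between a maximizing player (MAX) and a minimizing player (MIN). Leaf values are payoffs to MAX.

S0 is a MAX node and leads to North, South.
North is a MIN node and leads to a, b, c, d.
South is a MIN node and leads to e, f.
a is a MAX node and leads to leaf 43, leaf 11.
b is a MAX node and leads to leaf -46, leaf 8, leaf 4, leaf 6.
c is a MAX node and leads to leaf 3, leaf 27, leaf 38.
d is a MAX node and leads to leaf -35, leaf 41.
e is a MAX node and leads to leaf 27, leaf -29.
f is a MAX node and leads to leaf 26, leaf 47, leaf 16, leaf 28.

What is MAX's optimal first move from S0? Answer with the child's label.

South

a (MAX): max(43, 11) = 43
b (MAX): max(-46, 8, 4, 6) = 8
c (MAX): max(3, 27, 38) = 38
d (MAX): max(-35, 41) = 41
North (MIN): min(43, 8, 38, 41) = 8
e (MAX): max(27, -29) = 27
f (MAX): max(26, 47, 16, 28) = 47
South (MIN): min(27, 47) = 27
S0 (MAX): max(8, 27) = 27
MAX at S0 wants the highest of {North=8, South=27}, so chooses South.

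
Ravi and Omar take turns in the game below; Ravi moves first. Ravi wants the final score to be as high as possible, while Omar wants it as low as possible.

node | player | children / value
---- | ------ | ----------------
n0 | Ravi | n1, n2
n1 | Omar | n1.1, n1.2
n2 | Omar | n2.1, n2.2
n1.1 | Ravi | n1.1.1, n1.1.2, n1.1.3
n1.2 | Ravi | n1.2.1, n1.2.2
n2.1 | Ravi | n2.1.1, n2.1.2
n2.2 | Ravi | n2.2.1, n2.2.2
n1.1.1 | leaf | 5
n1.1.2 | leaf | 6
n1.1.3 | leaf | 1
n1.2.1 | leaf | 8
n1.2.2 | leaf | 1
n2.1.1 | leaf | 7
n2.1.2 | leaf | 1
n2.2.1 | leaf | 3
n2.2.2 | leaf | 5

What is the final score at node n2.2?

5

n2.2 (Ravi): max(3, 5) = 5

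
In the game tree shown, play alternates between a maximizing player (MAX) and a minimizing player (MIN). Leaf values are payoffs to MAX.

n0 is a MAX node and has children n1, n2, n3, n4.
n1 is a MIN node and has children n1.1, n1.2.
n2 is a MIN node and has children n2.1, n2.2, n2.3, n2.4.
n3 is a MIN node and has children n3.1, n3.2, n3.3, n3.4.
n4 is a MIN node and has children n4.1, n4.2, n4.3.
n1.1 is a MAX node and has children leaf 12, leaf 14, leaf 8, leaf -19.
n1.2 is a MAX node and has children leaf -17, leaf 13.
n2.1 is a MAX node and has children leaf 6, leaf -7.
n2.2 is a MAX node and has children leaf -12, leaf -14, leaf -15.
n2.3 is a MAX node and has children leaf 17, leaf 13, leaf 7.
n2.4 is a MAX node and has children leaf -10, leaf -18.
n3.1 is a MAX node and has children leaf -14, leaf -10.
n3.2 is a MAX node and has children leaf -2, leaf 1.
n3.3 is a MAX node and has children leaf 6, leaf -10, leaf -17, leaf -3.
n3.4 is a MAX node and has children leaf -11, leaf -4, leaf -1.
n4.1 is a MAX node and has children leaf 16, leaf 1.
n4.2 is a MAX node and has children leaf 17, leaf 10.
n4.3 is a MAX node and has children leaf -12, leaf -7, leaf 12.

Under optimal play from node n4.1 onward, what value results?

n4.1 (MAX): max(16, 1) = 16

16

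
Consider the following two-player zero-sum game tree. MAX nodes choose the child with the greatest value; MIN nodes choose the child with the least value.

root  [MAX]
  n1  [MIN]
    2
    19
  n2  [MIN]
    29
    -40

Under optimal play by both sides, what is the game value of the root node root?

2

n1 (MIN): min(2, 19) = 2
n2 (MIN): min(29, -40) = -40
root (MAX): max(2, -40) = 2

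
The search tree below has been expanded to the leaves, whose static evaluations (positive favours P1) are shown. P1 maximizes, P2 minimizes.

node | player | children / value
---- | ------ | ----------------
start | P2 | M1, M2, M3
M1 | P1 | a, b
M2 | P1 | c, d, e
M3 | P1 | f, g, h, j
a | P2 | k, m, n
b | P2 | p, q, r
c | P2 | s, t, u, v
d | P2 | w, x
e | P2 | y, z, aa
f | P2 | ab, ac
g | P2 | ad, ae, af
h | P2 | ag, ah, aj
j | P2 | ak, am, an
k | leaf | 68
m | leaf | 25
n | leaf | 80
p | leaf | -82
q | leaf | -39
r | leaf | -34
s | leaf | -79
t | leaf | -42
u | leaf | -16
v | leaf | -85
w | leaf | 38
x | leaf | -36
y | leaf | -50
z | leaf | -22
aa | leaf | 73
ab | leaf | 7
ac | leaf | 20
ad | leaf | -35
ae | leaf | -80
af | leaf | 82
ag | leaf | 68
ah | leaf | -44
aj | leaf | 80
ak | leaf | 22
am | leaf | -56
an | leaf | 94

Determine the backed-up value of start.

-36

a (P2): min(68, 25, 80) = 25
b (P2): min(-82, -39, -34) = -82
M1 (P1): max(25, -82) = 25
c (P2): min(-79, -42, -16, -85) = -85
d (P2): min(38, -36) = -36
e (P2): min(-50, -22, 73) = -50
M2 (P1): max(-85, -36, -50) = -36
f (P2): min(7, 20) = 7
g (P2): min(-35, -80, 82) = -80
h (P2): min(68, -44, 80) = -44
j (P2): min(22, -56, 94) = -56
M3 (P1): max(7, -80, -44, -56) = 7
start (P2): min(25, -36, 7) = -36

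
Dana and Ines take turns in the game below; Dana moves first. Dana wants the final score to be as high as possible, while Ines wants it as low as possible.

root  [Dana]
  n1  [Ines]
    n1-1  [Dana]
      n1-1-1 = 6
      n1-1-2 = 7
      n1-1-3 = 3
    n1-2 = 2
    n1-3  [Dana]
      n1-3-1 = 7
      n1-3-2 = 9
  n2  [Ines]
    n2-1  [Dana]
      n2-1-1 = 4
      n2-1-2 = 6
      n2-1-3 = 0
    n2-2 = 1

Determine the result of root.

n1-1 (Dana): max(6, 7, 3) = 7
n1-3 (Dana): max(7, 9) = 9
n1 (Ines): min(7, 2, 9) = 2
n2-1 (Dana): max(4, 6, 0) = 6
n2 (Ines): min(6, 1) = 1
root (Dana): max(2, 1) = 2

2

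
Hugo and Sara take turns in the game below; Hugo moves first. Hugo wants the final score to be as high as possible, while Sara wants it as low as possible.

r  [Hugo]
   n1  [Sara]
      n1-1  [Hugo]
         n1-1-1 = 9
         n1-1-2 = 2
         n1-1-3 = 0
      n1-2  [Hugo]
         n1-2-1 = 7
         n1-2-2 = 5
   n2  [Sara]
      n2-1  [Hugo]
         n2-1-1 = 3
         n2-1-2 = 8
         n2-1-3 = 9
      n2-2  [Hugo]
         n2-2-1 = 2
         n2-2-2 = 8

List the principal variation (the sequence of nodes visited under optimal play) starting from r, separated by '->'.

r -> n2 -> n2-2 -> n2-2-2

n1-1 (Hugo): max(9, 2, 0) = 9
n1-2 (Hugo): max(7, 5) = 7
n1 (Sara): min(9, 7) = 7
n2-1 (Hugo): max(3, 8, 9) = 9
n2-2 (Hugo): max(2, 8) = 8
n2 (Sara): min(9, 8) = 8
r (Hugo): max(7, 8) = 8
At r, Hugo picks n2 (highest: 8).
At n2, Sara picks n2-2 (lowest: 8).
At n2-2, Hugo picks n2-2-2 (highest: 8).
Terminal value 8.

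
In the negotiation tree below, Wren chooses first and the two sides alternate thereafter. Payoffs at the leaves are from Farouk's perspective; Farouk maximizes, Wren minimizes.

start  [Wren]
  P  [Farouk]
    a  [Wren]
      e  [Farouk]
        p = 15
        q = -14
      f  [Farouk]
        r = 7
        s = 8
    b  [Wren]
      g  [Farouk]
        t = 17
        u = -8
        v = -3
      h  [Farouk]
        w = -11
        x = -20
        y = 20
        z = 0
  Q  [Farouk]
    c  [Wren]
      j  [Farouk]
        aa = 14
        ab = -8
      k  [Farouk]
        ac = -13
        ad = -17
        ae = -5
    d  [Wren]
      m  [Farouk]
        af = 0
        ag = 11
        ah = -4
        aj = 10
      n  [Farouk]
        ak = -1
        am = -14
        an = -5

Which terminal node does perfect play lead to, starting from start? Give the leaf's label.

ak

e (Farouk): max(15, -14) = 15
f (Farouk): max(7, 8) = 8
a (Wren): min(15, 8) = 8
g (Farouk): max(17, -8, -3) = 17
h (Farouk): max(-11, -20, 20, 0) = 20
b (Wren): min(17, 20) = 17
P (Farouk): max(8, 17) = 17
j (Farouk): max(14, -8) = 14
k (Farouk): max(-13, -17, -5) = -5
c (Wren): min(14, -5) = -5
m (Farouk): max(0, 11, -4, 10) = 11
n (Farouk): max(-1, -14, -5) = -1
d (Wren): min(11, -1) = -1
Q (Farouk): max(-5, -1) = -1
start (Wren): min(17, -1) = -1
At start, Wren picks Q (lowest: -1).
At Q, Farouk picks d (highest: -1).
At d, Wren picks n (lowest: -1).
At n, Farouk picks ak (highest: -1).
Terminal value -1.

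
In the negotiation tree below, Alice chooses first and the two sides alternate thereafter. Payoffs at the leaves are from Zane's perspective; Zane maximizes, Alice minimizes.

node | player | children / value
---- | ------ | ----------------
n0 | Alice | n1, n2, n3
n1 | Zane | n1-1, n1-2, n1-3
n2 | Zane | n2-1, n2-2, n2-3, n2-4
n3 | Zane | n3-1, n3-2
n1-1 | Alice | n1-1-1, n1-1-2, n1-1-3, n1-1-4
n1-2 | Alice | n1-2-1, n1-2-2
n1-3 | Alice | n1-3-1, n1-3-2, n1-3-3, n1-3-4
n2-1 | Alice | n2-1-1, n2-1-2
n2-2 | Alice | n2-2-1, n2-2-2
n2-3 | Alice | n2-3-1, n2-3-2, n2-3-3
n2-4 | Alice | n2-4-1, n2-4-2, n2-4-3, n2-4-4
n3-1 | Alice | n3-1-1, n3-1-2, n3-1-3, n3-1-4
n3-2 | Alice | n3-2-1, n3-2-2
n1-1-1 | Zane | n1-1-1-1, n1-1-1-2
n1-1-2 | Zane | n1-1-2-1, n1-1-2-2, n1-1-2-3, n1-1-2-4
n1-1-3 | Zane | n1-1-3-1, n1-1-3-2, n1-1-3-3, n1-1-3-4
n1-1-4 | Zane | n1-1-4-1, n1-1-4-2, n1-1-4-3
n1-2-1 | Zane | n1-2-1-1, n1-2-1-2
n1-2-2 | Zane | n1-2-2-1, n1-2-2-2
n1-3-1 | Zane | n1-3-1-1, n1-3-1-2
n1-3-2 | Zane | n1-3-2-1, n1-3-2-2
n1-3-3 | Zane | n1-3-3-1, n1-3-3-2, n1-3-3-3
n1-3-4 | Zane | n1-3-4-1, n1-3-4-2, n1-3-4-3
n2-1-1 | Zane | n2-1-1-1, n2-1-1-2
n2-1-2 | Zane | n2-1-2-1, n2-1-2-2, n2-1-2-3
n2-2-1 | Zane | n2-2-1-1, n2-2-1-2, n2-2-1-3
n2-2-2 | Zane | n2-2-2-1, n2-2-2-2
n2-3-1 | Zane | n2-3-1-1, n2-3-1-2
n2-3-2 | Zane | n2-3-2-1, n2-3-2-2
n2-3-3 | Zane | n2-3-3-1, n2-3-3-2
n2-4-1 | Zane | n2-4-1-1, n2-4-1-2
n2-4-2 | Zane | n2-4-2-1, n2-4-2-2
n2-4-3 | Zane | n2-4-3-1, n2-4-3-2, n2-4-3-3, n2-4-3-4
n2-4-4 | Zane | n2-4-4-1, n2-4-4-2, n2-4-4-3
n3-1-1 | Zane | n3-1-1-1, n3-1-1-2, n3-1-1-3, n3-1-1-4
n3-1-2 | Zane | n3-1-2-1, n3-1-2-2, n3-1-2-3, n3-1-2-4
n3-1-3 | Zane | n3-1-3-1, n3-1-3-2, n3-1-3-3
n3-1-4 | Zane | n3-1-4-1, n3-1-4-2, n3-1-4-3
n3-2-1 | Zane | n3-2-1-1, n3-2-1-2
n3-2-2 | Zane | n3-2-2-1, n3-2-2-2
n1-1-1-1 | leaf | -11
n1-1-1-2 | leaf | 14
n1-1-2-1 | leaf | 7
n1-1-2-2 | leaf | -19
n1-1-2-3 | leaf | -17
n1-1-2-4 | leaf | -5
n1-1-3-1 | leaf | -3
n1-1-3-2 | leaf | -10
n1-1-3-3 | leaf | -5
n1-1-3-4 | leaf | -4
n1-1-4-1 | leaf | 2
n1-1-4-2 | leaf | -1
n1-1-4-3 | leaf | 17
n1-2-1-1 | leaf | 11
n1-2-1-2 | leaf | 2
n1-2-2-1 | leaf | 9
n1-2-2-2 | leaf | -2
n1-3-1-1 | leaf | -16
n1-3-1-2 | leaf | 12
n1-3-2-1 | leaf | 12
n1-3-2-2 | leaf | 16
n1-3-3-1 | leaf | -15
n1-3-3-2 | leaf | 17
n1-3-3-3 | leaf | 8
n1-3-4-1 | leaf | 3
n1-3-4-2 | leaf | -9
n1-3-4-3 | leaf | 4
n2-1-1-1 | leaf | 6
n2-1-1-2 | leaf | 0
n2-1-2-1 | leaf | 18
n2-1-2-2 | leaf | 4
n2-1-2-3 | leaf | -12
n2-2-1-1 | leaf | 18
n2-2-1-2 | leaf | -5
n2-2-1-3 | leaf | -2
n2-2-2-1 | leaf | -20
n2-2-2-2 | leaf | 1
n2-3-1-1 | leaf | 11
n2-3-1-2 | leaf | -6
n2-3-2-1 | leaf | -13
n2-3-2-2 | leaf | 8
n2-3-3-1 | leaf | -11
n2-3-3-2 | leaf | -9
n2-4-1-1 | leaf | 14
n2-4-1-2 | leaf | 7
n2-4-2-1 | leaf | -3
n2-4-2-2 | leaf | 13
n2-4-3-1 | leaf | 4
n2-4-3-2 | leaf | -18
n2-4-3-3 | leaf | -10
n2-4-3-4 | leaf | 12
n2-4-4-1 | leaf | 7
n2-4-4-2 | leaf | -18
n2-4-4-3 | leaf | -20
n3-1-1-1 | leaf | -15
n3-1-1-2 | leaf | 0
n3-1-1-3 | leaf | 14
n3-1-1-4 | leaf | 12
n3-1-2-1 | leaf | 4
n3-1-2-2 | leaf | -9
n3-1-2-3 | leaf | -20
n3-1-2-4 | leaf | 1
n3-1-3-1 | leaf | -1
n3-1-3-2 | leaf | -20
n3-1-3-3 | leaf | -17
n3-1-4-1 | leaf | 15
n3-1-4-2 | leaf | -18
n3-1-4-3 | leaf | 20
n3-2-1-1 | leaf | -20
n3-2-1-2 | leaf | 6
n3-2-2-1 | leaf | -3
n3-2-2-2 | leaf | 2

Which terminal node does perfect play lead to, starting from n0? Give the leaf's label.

n1-1-1 (Zane): max(-11, 14) = 14
n1-1-2 (Zane): max(7, -19, -17, -5) = 7
n1-1-3 (Zane): max(-3, -10, -5, -4) = -3
n1-1-4 (Zane): max(2, -1, 17) = 17
n1-1 (Alice): min(14, 7, -3, 17) = -3
n1-2-1 (Zane): max(11, 2) = 11
n1-2-2 (Zane): max(9, -2) = 9
n1-2 (Alice): min(11, 9) = 9
n1-3-1 (Zane): max(-16, 12) = 12
n1-3-2 (Zane): max(12, 16) = 16
n1-3-3 (Zane): max(-15, 17, 8) = 17
n1-3-4 (Zane): max(3, -9, 4) = 4
n1-3 (Alice): min(12, 16, 17, 4) = 4
n1 (Zane): max(-3, 9, 4) = 9
n2-1-1 (Zane): max(6, 0) = 6
n2-1-2 (Zane): max(18, 4, -12) = 18
n2-1 (Alice): min(6, 18) = 6
n2-2-1 (Zane): max(18, -5, -2) = 18
n2-2-2 (Zane): max(-20, 1) = 1
n2-2 (Alice): min(18, 1) = 1
n2-3-1 (Zane): max(11, -6) = 11
n2-3-2 (Zane): max(-13, 8) = 8
n2-3-3 (Zane): max(-11, -9) = -9
n2-3 (Alice): min(11, 8, -9) = -9
n2-4-1 (Zane): max(14, 7) = 14
n2-4-2 (Zane): max(-3, 13) = 13
n2-4-3 (Zane): max(4, -18, -10, 12) = 12
n2-4-4 (Zane): max(7, -18, -20) = 7
n2-4 (Alice): min(14, 13, 12, 7) = 7
n2 (Zane): max(6, 1, -9, 7) = 7
n3-1-1 (Zane): max(-15, 0, 14, 12) = 14
n3-1-2 (Zane): max(4, -9, -20, 1) = 4
n3-1-3 (Zane): max(-1, -20, -17) = -1
n3-1-4 (Zane): max(15, -18, 20) = 20
n3-1 (Alice): min(14, 4, -1, 20) = -1
n3-2-1 (Zane): max(-20, 6) = 6
n3-2-2 (Zane): max(-3, 2) = 2
n3-2 (Alice): min(6, 2) = 2
n3 (Zane): max(-1, 2) = 2
n0 (Alice): min(9, 7, 2) = 2
At n0, Alice picks n3 (lowest: 2).
At n3, Zane picks n3-2 (highest: 2).
At n3-2, Alice picks n3-2-2 (lowest: 2).
At n3-2-2, Zane picks n3-2-2-2 (highest: 2).
Terminal value 2.

n3-2-2-2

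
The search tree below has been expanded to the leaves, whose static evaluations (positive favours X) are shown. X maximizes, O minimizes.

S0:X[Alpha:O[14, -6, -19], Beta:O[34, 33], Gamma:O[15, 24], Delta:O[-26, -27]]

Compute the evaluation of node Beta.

33

Beta (O): min(34, 33) = 33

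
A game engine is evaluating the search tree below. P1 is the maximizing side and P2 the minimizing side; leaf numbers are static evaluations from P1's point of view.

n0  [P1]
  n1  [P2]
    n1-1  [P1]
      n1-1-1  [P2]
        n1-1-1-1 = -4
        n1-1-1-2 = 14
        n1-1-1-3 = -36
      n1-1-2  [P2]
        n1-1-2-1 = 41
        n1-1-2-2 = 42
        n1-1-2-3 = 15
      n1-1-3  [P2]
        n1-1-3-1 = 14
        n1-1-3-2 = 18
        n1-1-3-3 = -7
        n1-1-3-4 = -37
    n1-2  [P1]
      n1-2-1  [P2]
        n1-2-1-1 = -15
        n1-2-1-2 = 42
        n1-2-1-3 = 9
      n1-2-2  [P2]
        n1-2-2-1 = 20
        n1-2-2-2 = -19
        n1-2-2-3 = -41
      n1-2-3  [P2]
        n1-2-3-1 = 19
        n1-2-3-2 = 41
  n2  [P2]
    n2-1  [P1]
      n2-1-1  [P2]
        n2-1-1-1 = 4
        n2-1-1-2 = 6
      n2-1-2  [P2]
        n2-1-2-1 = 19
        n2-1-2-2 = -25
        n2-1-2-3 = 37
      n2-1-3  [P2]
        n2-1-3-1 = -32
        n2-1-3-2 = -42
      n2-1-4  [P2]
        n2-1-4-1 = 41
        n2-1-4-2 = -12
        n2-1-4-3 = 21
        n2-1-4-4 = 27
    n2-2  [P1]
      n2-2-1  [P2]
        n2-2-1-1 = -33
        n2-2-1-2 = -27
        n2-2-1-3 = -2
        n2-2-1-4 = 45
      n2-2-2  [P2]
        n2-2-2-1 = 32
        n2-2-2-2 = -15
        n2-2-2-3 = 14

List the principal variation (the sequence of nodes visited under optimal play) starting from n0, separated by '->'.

n0 -> n1 -> n1-1 -> n1-1-2 -> n1-1-2-3

n1-1-1 (P2): min(-4, 14, -36) = -36
n1-1-2 (P2): min(41, 42, 15) = 15
n1-1-3 (P2): min(14, 18, -7, -37) = -37
n1-1 (P1): max(-36, 15, -37) = 15
n1-2-1 (P2): min(-15, 42, 9) = -15
n1-2-2 (P2): min(20, -19, -41) = -41
n1-2-3 (P2): min(19, 41) = 19
n1-2 (P1): max(-15, -41, 19) = 19
n1 (P2): min(15, 19) = 15
n2-1-1 (P2): min(4, 6) = 4
n2-1-2 (P2): min(19, -25, 37) = -25
n2-1-3 (P2): min(-32, -42) = -42
n2-1-4 (P2): min(41, -12, 21, 27) = -12
n2-1 (P1): max(4, -25, -42, -12) = 4
n2-2-1 (P2): min(-33, -27, -2, 45) = -33
n2-2-2 (P2): min(32, -15, 14) = -15
n2-2 (P1): max(-33, -15) = -15
n2 (P2): min(4, -15) = -15
n0 (P1): max(15, -15) = 15
At n0, P1 picks n1 (highest: 15).
At n1, P2 picks n1-1 (lowest: 15).
At n1-1, P1 picks n1-1-2 (highest: 15).
At n1-1-2, P2 picks n1-1-2-3 (lowest: 15).
Terminal value 15.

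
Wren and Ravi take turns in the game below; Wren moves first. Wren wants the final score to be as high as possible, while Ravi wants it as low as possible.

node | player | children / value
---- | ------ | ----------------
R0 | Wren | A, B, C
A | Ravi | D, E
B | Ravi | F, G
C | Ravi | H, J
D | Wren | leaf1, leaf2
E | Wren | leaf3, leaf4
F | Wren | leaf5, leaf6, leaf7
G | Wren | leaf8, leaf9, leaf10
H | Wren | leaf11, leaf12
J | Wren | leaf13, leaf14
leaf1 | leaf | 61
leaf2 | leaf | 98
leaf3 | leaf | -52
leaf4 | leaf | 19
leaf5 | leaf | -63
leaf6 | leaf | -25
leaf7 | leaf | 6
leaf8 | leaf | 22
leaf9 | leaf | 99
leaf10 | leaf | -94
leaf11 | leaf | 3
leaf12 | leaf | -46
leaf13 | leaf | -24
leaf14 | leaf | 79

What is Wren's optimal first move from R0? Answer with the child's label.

A

D (Wren): max(61, 98) = 98
E (Wren): max(-52, 19) = 19
A (Ravi): min(98, 19) = 19
F (Wren): max(-63, -25, 6) = 6
G (Wren): max(22, 99, -94) = 99
B (Ravi): min(6, 99) = 6
H (Wren): max(3, -46) = 3
J (Wren): max(-24, 79) = 79
C (Ravi): min(3, 79) = 3
R0 (Wren): max(19, 6, 3) = 19
Wren at R0 wants the highest of {A=19, B=6, C=3}, so chooses A.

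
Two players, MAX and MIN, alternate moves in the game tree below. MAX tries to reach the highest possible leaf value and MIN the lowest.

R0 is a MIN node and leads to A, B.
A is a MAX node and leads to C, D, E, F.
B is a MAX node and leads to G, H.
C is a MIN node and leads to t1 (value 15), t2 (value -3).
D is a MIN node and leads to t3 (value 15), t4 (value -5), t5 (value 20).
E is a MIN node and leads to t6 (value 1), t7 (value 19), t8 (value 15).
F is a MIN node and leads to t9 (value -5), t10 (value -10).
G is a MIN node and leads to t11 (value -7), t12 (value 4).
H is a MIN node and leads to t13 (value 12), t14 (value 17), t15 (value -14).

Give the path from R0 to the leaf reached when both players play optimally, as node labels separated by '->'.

R0 -> B -> G -> t11

C (MIN): min(15, -3) = -3
D (MIN): min(15, -5, 20) = -5
E (MIN): min(1, 19, 15) = 1
F (MIN): min(-5, -10) = -10
A (MAX): max(-3, -5, 1, -10) = 1
G (MIN): min(-7, 4) = -7
H (MIN): min(12, 17, -14) = -14
B (MAX): max(-7, -14) = -7
R0 (MIN): min(1, -7) = -7
At R0, MIN picks B (lowest: -7).
At B, MAX picks G (highest: -7).
At G, MIN picks t11 (lowest: -7).
Terminal value -7.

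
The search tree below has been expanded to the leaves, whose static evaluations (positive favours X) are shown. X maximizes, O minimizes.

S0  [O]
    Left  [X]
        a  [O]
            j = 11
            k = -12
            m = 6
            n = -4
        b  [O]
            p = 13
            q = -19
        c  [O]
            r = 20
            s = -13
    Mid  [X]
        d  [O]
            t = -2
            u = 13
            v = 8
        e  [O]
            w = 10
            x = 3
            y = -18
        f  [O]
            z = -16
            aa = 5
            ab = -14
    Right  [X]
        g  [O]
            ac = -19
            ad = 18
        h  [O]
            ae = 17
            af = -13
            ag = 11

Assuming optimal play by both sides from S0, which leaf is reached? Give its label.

a (O): min(11, -12, 6, -4) = -12
b (O): min(13, -19) = -19
c (O): min(20, -13) = -13
Left (X): max(-12, -19, -13) = -12
d (O): min(-2, 13, 8) = -2
e (O): min(10, 3, -18) = -18
f (O): min(-16, 5, -14) = -16
Mid (X): max(-2, -18, -16) = -2
g (O): min(-19, 18) = -19
h (O): min(17, -13, 11) = -13
Right (X): max(-19, -13) = -13
S0 (O): min(-12, -2, -13) = -13
At S0, O picks Right (lowest: -13).
At Right, X picks h (highest: -13).
At h, O picks af (lowest: -13).
Terminal value -13.

af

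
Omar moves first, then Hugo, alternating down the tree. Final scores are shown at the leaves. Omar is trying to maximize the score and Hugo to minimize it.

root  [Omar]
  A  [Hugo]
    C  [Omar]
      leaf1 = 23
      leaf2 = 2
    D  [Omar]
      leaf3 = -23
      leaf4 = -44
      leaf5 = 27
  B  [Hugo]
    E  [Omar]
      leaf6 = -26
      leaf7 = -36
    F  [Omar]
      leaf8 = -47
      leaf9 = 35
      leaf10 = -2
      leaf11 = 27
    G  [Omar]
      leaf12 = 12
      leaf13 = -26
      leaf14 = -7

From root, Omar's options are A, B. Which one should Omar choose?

C (Omar): max(23, 2) = 23
D (Omar): max(-23, -44, 27) = 27
A (Hugo): min(23, 27) = 23
E (Omar): max(-26, -36) = -26
F (Omar): max(-47, 35, -2, 27) = 35
G (Omar): max(12, -26, -7) = 12
B (Hugo): min(-26, 35, 12) = -26
root (Omar): max(23, -26) = 23
Omar at root wants the highest of {A=23, B=-26}, so chooses A.

A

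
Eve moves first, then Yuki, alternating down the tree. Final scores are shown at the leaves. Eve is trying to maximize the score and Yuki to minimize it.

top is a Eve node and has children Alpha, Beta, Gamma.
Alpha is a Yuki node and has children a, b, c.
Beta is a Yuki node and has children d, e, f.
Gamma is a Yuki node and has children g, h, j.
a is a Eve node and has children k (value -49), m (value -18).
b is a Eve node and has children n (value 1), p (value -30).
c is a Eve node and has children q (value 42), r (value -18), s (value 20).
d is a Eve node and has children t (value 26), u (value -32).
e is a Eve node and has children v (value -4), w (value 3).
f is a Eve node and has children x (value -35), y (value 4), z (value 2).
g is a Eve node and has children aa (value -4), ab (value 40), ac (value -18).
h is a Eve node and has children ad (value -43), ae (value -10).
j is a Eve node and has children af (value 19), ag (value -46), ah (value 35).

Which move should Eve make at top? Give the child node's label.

Beta

a (Eve): max(-49, -18) = -18
b (Eve): max(1, -30) = 1
c (Eve): max(42, -18, 20) = 42
Alpha (Yuki): min(-18, 1, 42) = -18
d (Eve): max(26, -32) = 26
e (Eve): max(-4, 3) = 3
f (Eve): max(-35, 4, 2) = 4
Beta (Yuki): min(26, 3, 4) = 3
g (Eve): max(-4, 40, -18) = 40
h (Eve): max(-43, -10) = -10
j (Eve): max(19, -46, 35) = 35
Gamma (Yuki): min(40, -10, 35) = -10
top (Eve): max(-18, 3, -10) = 3
Eve at top wants the highest of {Alpha=-18, Beta=3, Gamma=-10}, so chooses Beta.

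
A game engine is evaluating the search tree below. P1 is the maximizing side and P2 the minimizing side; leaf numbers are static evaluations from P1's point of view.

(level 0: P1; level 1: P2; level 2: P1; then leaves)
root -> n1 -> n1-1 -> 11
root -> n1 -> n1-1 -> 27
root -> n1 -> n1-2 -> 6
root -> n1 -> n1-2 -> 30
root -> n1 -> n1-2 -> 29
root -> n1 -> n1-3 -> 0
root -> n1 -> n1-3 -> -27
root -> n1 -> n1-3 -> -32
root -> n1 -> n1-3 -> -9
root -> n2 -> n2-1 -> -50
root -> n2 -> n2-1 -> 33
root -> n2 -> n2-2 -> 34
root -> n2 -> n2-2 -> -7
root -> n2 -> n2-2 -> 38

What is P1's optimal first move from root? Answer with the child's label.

n2

n1-1 (P1): max(11, 27) = 27
n1-2 (P1): max(6, 30, 29) = 30
n1-3 (P1): max(0, -27, -32, -9) = 0
n1 (P2): min(27, 30, 0) = 0
n2-1 (P1): max(-50, 33) = 33
n2-2 (P1): max(34, -7, 38) = 38
n2 (P2): min(33, 38) = 33
root (P1): max(0, 33) = 33
P1 at root wants the highest of {n1=0, n2=33}, so chooses n2.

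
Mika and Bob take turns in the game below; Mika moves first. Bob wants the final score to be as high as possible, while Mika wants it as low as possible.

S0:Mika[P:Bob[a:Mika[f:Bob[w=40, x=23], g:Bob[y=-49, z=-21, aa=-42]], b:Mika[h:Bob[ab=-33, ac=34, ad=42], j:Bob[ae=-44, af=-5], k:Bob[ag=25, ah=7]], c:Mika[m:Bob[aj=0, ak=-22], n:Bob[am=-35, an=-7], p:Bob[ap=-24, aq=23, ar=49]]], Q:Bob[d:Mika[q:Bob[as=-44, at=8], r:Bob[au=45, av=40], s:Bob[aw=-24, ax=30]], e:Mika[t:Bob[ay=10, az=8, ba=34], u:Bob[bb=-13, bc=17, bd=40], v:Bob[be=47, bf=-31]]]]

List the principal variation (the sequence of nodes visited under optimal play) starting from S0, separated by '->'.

f (Bob): max(40, 23) = 40
g (Bob): max(-49, -21, -42) = -21
a (Mika): min(40, -21) = -21
h (Bob): max(-33, 34, 42) = 42
j (Bob): max(-44, -5) = -5
k (Bob): max(25, 7) = 25
b (Mika): min(42, -5, 25) = -5
m (Bob): max(0, -22) = 0
n (Bob): max(-35, -7) = -7
p (Bob): max(-24, 23, 49) = 49
c (Mika): min(0, -7, 49) = -7
P (Bob): max(-21, -5, -7) = -5
q (Bob): max(-44, 8) = 8
r (Bob): max(45, 40) = 45
s (Bob): max(-24, 30) = 30
d (Mika): min(8, 45, 30) = 8
t (Bob): max(10, 8, 34) = 34
u (Bob): max(-13, 17, 40) = 40
v (Bob): max(47, -31) = 47
e (Mika): min(34, 40, 47) = 34
Q (Bob): max(8, 34) = 34
S0 (Mika): min(-5, 34) = -5
At S0, Mika picks P (lowest: -5).
At P, Bob picks b (highest: -5).
At b, Mika picks j (lowest: -5).
At j, Bob picks af (highest: -5).
Terminal value -5.

S0 -> P -> b -> j -> af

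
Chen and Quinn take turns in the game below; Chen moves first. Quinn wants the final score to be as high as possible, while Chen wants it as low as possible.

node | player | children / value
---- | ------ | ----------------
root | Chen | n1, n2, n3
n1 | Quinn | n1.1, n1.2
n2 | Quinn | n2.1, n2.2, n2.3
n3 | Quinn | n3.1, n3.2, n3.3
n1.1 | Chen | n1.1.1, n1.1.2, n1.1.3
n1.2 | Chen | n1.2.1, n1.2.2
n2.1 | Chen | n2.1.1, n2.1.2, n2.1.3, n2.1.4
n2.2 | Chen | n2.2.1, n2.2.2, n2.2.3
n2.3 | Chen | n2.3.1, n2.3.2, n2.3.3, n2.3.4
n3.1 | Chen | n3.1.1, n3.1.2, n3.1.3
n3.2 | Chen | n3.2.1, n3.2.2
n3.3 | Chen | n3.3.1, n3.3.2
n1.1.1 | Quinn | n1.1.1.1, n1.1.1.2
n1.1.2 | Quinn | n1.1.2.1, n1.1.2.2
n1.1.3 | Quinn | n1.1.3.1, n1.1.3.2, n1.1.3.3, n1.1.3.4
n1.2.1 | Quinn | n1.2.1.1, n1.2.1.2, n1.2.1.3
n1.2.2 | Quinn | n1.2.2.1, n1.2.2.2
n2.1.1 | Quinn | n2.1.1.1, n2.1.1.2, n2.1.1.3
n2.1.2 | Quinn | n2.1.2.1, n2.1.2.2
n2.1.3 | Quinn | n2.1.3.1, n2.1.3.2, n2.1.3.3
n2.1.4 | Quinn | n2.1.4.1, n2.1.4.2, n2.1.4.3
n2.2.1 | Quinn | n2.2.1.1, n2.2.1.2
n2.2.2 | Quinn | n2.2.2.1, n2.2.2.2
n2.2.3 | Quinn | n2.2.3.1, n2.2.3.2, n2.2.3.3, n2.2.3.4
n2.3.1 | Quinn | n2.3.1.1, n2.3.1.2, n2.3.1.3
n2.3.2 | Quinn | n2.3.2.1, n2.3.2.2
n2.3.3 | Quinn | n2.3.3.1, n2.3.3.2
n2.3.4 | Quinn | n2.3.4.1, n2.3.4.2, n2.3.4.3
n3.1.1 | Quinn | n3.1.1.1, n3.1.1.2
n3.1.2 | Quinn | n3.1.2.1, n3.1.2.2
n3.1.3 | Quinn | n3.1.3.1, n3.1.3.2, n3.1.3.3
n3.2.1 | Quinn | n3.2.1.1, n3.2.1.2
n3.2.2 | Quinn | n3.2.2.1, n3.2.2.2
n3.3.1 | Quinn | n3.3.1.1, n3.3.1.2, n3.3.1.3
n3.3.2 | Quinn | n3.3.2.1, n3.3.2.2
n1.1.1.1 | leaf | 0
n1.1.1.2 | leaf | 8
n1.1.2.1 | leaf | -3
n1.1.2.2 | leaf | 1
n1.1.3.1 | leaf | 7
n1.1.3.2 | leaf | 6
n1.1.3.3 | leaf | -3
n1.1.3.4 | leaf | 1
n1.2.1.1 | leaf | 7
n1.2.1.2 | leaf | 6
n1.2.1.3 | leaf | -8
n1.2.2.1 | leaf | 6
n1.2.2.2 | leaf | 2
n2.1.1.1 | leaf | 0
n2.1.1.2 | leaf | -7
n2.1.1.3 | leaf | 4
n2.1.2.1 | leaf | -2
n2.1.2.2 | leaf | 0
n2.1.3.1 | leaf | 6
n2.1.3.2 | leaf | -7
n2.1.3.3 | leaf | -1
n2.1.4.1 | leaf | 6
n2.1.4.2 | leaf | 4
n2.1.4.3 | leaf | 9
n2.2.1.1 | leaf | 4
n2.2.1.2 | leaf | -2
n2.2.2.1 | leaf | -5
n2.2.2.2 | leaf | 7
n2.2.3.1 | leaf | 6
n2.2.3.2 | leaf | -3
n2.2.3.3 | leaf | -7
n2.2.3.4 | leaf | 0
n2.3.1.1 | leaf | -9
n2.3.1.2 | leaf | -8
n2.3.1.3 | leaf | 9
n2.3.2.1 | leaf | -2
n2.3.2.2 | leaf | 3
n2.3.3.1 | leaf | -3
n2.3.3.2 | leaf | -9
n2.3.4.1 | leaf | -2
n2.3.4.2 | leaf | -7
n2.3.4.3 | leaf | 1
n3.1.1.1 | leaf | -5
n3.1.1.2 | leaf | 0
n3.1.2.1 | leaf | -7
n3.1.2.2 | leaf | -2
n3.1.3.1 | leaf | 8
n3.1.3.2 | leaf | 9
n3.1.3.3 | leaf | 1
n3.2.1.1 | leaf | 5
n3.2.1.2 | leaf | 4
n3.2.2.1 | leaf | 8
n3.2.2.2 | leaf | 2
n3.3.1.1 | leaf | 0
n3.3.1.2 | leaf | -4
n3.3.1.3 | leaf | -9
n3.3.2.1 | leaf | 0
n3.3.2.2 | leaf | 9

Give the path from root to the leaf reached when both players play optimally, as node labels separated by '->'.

n1.1.1 (Quinn): max(0, 8) = 8
n1.1.2 (Quinn): max(-3, 1) = 1
n1.1.3 (Quinn): max(7, 6, -3, 1) = 7
n1.1 (Chen): min(8, 1, 7) = 1
n1.2.1 (Quinn): max(7, 6, -8) = 7
n1.2.2 (Quinn): max(6, 2) = 6
n1.2 (Chen): min(7, 6) = 6
n1 (Quinn): max(1, 6) = 6
n2.1.1 (Quinn): max(0, -7, 4) = 4
n2.1.2 (Quinn): max(-2, 0) = 0
n2.1.3 (Quinn): max(6, -7, -1) = 6
n2.1.4 (Quinn): max(6, 4, 9) = 9
n2.1 (Chen): min(4, 0, 6, 9) = 0
n2.2.1 (Quinn): max(4, -2) = 4
n2.2.2 (Quinn): max(-5, 7) = 7
n2.2.3 (Quinn): max(6, -3, -7, 0) = 6
n2.2 (Chen): min(4, 7, 6) = 4
n2.3.1 (Quinn): max(-9, -8, 9) = 9
n2.3.2 (Quinn): max(-2, 3) = 3
n2.3.3 (Quinn): max(-3, -9) = -3
n2.3.4 (Quinn): max(-2, -7, 1) = 1
n2.3 (Chen): min(9, 3, -3, 1) = -3
n2 (Quinn): max(0, 4, -3) = 4
n3.1.1 (Quinn): max(-5, 0) = 0
n3.1.2 (Quinn): max(-7, -2) = -2
n3.1.3 (Quinn): max(8, 9, 1) = 9
n3.1 (Chen): min(0, -2, 9) = -2
n3.2.1 (Quinn): max(5, 4) = 5
n3.2.2 (Quinn): max(8, 2) = 8
n3.2 (Chen): min(5, 8) = 5
n3.3.1 (Quinn): max(0, -4, -9) = 0
n3.3.2 (Quinn): max(0, 9) = 9
n3.3 (Chen): min(0, 9) = 0
n3 (Quinn): max(-2, 5, 0) = 5
root (Chen): min(6, 4, 5) = 4
At root, Chen picks n2 (lowest: 4).
At n2, Quinn picks n2.2 (highest: 4).
At n2.2, Chen picks n2.2.1 (lowest: 4).
At n2.2.1, Quinn picks n2.2.1.1 (highest: 4).
Terminal value 4.

root -> n2 -> n2.2 -> n2.2.1 -> n2.2.1.1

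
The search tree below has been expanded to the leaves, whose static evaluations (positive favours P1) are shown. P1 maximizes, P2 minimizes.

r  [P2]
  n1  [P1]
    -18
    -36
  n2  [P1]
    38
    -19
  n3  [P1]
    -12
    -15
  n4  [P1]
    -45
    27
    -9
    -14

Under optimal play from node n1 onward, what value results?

-18

n1 (P1): max(-18, -36) = -18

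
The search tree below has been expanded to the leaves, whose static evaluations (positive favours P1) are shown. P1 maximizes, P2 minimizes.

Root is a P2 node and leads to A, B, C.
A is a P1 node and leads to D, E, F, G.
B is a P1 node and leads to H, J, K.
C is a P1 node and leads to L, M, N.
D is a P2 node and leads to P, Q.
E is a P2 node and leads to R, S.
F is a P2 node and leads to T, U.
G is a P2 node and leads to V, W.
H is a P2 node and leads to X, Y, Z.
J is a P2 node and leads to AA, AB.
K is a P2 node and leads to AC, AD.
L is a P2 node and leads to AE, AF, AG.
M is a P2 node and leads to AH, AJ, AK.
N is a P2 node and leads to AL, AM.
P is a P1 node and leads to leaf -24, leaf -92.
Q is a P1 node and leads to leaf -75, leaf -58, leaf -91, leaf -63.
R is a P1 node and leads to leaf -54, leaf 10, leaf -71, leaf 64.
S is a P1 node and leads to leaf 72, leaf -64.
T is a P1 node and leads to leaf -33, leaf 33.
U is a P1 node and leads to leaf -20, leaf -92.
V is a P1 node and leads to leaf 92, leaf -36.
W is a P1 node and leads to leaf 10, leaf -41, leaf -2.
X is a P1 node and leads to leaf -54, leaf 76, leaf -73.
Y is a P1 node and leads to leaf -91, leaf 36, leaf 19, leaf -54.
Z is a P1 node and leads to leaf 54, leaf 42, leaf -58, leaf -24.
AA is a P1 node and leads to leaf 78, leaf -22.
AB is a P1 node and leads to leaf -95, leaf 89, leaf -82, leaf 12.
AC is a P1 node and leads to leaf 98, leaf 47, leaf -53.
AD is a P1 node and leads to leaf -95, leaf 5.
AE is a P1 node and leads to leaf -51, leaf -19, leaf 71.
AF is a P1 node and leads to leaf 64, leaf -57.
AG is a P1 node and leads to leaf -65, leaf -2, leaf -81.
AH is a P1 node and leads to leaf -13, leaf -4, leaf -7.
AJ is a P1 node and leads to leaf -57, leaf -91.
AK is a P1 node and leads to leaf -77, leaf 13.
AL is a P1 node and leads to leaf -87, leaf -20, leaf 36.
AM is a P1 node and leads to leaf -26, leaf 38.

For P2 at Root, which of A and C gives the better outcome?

P (P1): max(-24, -92) = -24
Q (P1): max(-75, -58, -91, -63) = -58
D (P2): min(-24, -58) = -58
R (P1): max(-54, 10, -71, 64) = 64
S (P1): max(72, -64) = 72
E (P2): min(64, 72) = 64
T (P1): max(-33, 33) = 33
U (P1): max(-20, -92) = -20
F (P2): min(33, -20) = -20
V (P1): max(92, -36) = 92
W (P1): max(10, -41, -2) = 10
G (P2): min(92, 10) = 10
A (P1): max(-58, 64, -20, 10) = 64
AE (P1): max(-51, -19, 71) = 71
AF (P1): max(64, -57) = 64
AG (P1): max(-65, -2, -81) = -2
L (P2): min(71, 64, -2) = -2
AH (P1): max(-13, -4, -7) = -4
AJ (P1): max(-57, -91) = -57
AK (P1): max(-77, 13) = 13
M (P2): min(-4, -57, 13) = -57
AL (P1): max(-87, -20, 36) = 36
AM (P1): max(-26, 38) = 38
N (P2): min(36, 38) = 36
C (P1): max(-2, -57, 36) = 36
P2 prefers the lower value; A=64, C=36. C is better since 36 < 64.

C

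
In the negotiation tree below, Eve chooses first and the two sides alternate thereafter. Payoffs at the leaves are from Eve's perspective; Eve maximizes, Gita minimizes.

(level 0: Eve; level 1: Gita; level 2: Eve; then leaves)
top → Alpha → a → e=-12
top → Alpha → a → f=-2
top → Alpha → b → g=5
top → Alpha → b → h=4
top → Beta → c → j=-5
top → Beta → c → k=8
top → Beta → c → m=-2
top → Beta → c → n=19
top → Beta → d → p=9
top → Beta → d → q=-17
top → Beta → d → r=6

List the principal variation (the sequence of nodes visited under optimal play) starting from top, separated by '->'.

top -> Beta -> d -> p

a (Eve): max(-12, -2) = -2
b (Eve): max(5, 4) = 5
Alpha (Gita): min(-2, 5) = -2
c (Eve): max(-5, 8, -2, 19) = 19
d (Eve): max(9, -17, 6) = 9
Beta (Gita): min(19, 9) = 9
top (Eve): max(-2, 9) = 9
At top, Eve picks Beta (highest: 9).
At Beta, Gita picks d (lowest: 9).
At d, Eve picks p (highest: 9).
Terminal value 9.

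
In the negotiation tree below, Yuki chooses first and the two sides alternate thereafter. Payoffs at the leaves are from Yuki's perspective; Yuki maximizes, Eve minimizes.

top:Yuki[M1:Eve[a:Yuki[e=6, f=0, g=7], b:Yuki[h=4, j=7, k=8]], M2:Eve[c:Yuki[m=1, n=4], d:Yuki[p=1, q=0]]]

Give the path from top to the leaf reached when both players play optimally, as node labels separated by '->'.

top -> M1 -> a -> g

a (Yuki): max(6, 0, 7) = 7
b (Yuki): max(4, 7, 8) = 8
M1 (Eve): min(7, 8) = 7
c (Yuki): max(1, 4) = 4
d (Yuki): max(1, 0) = 1
M2 (Eve): min(4, 1) = 1
top (Yuki): max(7, 1) = 7
At top, Yuki picks M1 (highest: 7).
At M1, Eve picks a (lowest: 7).
At a, Yuki picks g (highest: 7).
Terminal value 7.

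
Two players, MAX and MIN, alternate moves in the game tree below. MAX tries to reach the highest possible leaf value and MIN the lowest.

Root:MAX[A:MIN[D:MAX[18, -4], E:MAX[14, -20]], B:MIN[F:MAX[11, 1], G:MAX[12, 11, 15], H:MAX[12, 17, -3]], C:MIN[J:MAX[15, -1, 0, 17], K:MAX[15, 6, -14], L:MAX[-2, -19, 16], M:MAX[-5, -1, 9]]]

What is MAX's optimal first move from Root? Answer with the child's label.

D (MAX): max(18, -4) = 18
E (MAX): max(14, -20) = 14
A (MIN): min(18, 14) = 14
F (MAX): max(11, 1) = 11
G (MAX): max(12, 11, 15) = 15
H (MAX): max(12, 17, -3) = 17
B (MIN): min(11, 15, 17) = 11
J (MAX): max(15, -1, 0, 17) = 17
K (MAX): max(15, 6, -14) = 15
L (MAX): max(-2, -19, 16) = 16
M (MAX): max(-5, -1, 9) = 9
C (MIN): min(17, 15, 16, 9) = 9
Root (MAX): max(14, 11, 9) = 14
MAX at Root wants the highest of {A=14, B=11, C=9}, so chooses A.

A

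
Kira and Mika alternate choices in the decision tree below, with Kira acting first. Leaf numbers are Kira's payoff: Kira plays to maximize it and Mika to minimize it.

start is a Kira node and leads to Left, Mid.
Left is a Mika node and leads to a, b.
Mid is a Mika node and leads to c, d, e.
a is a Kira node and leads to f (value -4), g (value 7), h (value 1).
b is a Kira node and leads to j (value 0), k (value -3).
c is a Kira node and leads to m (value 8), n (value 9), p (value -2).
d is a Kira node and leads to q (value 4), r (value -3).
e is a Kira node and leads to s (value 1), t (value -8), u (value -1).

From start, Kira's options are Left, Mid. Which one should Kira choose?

Mid

a (Kira): max(-4, 7, 1) = 7
b (Kira): max(0, -3) = 0
Left (Mika): min(7, 0) = 0
c (Kira): max(8, 9, -2) = 9
d (Kira): max(4, -3) = 4
e (Kira): max(1, -8, -1) = 1
Mid (Mika): min(9, 4, 1) = 1
start (Kira): max(0, 1) = 1
Kira at start wants the highest of {Left=0, Mid=1}, so chooses Mid.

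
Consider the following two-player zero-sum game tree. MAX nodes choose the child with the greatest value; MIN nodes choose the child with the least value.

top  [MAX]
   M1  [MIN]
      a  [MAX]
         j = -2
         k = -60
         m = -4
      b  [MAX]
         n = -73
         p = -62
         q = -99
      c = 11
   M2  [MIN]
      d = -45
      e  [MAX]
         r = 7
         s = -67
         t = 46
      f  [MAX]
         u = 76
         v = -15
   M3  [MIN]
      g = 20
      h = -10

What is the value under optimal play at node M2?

-45

e (MAX): max(7, -67, 46) = 46
f (MAX): max(76, -15) = 76
M2 (MIN): min(-45, 46, 76) = -45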